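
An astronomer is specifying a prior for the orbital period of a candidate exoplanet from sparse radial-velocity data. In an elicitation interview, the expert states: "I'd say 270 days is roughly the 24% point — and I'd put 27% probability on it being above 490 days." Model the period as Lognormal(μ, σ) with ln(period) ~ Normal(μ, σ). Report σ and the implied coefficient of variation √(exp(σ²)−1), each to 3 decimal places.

If T ~ Lognormal(μ,σ) then ln T ~ Normal(μ,σ), so the p-quantile of ln T is μ + z_p·σ.
ln(270) = 5.598 and ln(490) = 6.194; z_{0.24} = -0.7063, z_{0.73} = 0.6128.
σ = (6.194 − 5.598)/(0.6128 − (-0.7063)) = 0.452.
μ = 5.598 − (-0.7063)·0.452 = 5.918.
CV = √(exp(σ²)−1) = √(exp(0.2041)−1) = 0.476.

σ ≈ 0.452, CV ≈ 0.476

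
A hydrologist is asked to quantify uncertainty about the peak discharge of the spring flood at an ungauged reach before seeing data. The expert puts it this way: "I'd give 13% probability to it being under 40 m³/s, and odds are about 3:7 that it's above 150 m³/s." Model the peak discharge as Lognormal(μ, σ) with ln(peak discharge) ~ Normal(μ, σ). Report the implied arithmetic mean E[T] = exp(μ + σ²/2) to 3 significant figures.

If T ~ Lognormal(μ,σ) then ln T ~ Normal(μ,σ), so the p-quantile of ln T is μ + z_p·σ.
ln(40) = 3.689 and ln(150) = 5.011; z_{0.13} = -1.126, z_{0.7} = 0.5244.
σ = (5.011 − 3.689)/(0.5244 − (-1.126)) = 0.801.
μ = 3.689 − (-1.126)·0.801 = 4.591.
E[T] = exp(μ + σ²/2) = exp(4.591 + 0.3205) = 136 m³/s.

E[T] ≈ 136 m³/s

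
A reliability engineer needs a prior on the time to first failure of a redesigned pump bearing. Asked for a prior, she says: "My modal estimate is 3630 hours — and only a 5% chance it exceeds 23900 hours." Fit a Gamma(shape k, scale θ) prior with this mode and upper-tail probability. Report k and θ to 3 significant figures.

Gamma(k,θ) with k>1 has mode (k−1)θ, so θ = 3630/(k−1).
Need P(X < 23900) = 0.95 with θ tied to k this way. Start at k = 2, θ = 3630: P(X<23900) ≈ 0.990.
Too high — lower k to spread out. Iterating converges to k ≈ 1.63.
Then θ = 3630/(1.63−1) ≈ 5790.

k ≈ 1.63, θ ≈ 5790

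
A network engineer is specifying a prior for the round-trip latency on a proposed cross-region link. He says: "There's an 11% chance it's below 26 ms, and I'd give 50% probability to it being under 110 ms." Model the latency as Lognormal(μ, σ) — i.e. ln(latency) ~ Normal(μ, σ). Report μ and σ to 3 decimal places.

μ ≈ 4.700, σ ≈ 1.176

If T ~ Lognormal(μ,σ) then ln T ~ Normal(μ,σ), so the p-quantile of ln T is μ + z_p·σ.
ln(26) = 3.258 and ln(110) = 4.7; z_{0.11} = -1.227, z_{0.5} = 0.
σ = (4.7 − 3.258)/(0 − (-1.227)) = 1.176.
μ = 3.258 − (-1.227)·1.176 = 4.700.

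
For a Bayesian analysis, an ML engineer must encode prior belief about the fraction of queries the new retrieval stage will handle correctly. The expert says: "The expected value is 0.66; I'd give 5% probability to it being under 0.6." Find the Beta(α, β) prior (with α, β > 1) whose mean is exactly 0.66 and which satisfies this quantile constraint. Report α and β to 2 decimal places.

α ≈ 114.67, β ≈ 59.07

With mean 0.66 fixed, write α = 0.66s, β = 0.34s where s = α+β.
Need P(θ < 0.6) = 0.05 under Beta(0.66s, 0.34s). Normal approximation: (q−m)/√(m(1−m)/s) ≈ z_{0.05} = -1.64, so s ≈ 0.66·0.34·(-1.64)²/(0.6−0.66)² = 168.6.
At s = 168.6: P(θ<0.6) ≈ 0.053. Adjusting to match 0.05 gives s ≈ 173.74.
So α = 0.66·173.74 ≈ 114.67, β = 0.34·173.74 ≈ 59.07.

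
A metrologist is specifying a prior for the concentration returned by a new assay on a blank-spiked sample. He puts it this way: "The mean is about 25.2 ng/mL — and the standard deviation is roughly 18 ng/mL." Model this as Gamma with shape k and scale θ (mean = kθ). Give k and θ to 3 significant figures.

For Gamma(k, scale θ): mean = kθ, variance = kθ², so CV = 1/√k.
CV = SD/mean = 18/25.2 = 0.7143, hence k = 1/CV² = 1.96.
Then θ = mean/k = 25.2/1.96 = 12.9.

k ≈ 1.96, θ ≈ 12.9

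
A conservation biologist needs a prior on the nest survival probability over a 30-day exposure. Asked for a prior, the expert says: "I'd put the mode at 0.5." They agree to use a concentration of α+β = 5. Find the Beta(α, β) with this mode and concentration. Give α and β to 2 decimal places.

α = 2.50, β = 2.50

For α,β > 1 the Beta mode is (α−1)/(α+β−2). With α+β = 5, the mode is (α−1)/3.
Set (α−1)/3 = 0.5 → α = 1 + 0.5·3 = 2.50.
β = 5 − α = 2.50.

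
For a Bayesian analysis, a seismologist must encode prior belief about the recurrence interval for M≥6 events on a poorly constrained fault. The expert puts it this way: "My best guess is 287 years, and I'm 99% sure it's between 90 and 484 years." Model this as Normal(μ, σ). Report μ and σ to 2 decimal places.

μ = 287.00, σ = 76.48

A symmetric 99% interval runs μ ± z·σ with z = 2.576.
Half-width = 197, so σ = 197/2.576 = 76.48.
μ is the stated best guess, 287.00.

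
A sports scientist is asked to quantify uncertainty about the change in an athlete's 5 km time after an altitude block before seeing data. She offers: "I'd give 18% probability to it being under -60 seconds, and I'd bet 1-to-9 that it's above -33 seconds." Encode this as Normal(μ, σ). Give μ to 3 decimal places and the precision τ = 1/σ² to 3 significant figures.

For Normal(μ,σ), the p-quantile is μ + z_p·σ. Here z_{0.18} = -0.9154, z_{0.9} = 1.282.
So -60 = μ − 0.9154σ and -33 = μ + 1.282σ.
Subtracting: σ = (-33 − -60)/(1.282 − (-0.9154)) = 12.290.
Then μ = -60 − (-0.9154)·12.290 = -48.750.
Precision τ = 1/σ² = 1/12.29² = 0.00662.

μ = -48.750, τ = 0.00662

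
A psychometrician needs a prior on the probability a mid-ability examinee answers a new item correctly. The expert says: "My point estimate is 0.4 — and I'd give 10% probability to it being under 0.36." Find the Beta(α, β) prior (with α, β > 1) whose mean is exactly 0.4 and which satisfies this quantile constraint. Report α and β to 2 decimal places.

With mean 0.4 fixed, write α = 0.4s, β = 0.6s where s = α+β.
Need P(θ < 0.36) = 0.1 under Beta(0.4s, 0.6s). Normal approximation: (q−m)/√(m(1−m)/s) ≈ z_{0.1} = -1.28, so s ≈ 0.4·0.6·(-1.28)²/(0.36−0.4)² = 246.4.
At s = 246.4: P(θ<0.36) ≈ 0.099. Adjusting to match 0.1 gives s ≈ 243.82.
So α = 0.4·243.82 ≈ 97.53, β = 0.6·243.82 ≈ 146.29.

α ≈ 97.53, β ≈ 146.29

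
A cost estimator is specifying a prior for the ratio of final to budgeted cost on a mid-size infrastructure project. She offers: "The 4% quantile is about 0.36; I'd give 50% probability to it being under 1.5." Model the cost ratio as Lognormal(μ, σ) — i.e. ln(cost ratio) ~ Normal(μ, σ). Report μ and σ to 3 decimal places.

μ ≈ 0.405, σ ≈ 0.815

If T ~ Lognormal(μ,σ) then ln T ~ Normal(μ,σ), so the p-quantile of ln T is μ + z_p·σ.
ln(0.36) = -1.022 and ln(1.5) = 0.4055; z_{0.04} = -1.751, z_{0.5} = 0.
σ = (0.4055 − -1.022)/(0 − (-1.751)) = 0.815.
μ = -1.022 − (-1.751)·0.815 = 0.405.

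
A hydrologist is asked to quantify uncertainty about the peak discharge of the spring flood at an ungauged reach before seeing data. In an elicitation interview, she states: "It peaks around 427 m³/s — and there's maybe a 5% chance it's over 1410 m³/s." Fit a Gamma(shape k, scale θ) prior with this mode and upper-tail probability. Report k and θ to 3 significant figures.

Gamma(k,θ) with k>1 has mode (k−1)θ, so θ = 427/(k−1).
Need P(X < 1410) = 0.95 with θ tied to k this way. Start at k = 2, θ = 427: P(X<1410) ≈ 0.842.
Too low — raise k to concentrate. Iterating converges to k ≈ 2.83.
Then θ = 427/(2.83−1) ≈ 234.

k ≈ 2.83, θ ≈ 234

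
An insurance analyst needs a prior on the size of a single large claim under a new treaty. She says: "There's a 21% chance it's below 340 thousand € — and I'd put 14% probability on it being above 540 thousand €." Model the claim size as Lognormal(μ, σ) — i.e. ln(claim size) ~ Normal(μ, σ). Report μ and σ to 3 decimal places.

μ ≈ 6.027, σ ≈ 0.245

If T ~ Lognormal(μ,σ) then ln T ~ Normal(μ,σ), so the p-quantile of ln T is μ + z_p·σ.
ln(340) = 5.829 and ln(540) = 6.292; z_{0.21} = -0.8064, z_{0.86} = 1.08.
σ = (6.292 − 5.829)/(1.08 − (-0.8064)) = 0.245.
μ = 5.829 − (-0.8064)·0.245 = 6.027.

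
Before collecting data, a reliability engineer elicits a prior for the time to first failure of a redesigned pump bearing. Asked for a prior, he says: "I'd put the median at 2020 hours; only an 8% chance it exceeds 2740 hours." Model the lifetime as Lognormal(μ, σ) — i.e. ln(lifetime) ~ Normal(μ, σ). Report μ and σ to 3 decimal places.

μ ≈ 7.611, σ ≈ 0.217

If T ~ Lognormal(μ,σ) then ln T ~ Normal(μ,σ), so the p-quantile of ln T is μ + z_p·σ.
ln(2020) = 7.611 and ln(2740) = 7.916; z_{0.5} = 0, z_{0.92} = 1.405.
σ = (7.916 − 7.611)/(1.405 − (0)) = 0.217.
μ = 7.611 − (0)·0.217 = 7.611.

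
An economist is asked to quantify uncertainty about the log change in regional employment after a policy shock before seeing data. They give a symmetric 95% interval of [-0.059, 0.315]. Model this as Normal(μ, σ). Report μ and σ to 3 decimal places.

A symmetric 95% interval runs μ ± z·σ with z = 1.96.
Half-width = 0.187, so σ = 0.187/1.96 = 0.095.
μ is the interval midpoint, 0.128.

μ = 0.128, σ = 0.095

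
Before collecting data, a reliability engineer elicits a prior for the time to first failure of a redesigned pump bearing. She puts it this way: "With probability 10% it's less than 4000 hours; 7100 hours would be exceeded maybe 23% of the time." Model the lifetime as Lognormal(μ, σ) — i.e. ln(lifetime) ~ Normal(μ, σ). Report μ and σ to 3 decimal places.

μ ≈ 8.658, σ ≈ 0.284

If T ~ Lognormal(μ,σ) then ln T ~ Normal(μ,σ), so the p-quantile of ln T is μ + z_p·σ.
ln(4000) = 8.294 and ln(7100) = 8.868; z_{0.1} = -1.282, z_{0.77} = 0.7388.
σ = (8.868 − 8.294)/(0.7388 − (-1.282)) = 0.284.
μ = 8.294 − (-1.282)·0.284 = 8.658.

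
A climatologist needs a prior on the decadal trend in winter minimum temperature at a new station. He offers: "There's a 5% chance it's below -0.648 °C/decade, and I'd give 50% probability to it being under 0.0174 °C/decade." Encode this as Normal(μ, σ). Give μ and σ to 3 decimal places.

μ = 0.017, σ = 0.405

For Normal(μ,σ), the p-quantile is μ + z_p·σ. Here z_{0.05} = -1.645, z_{0.5} = 0.
So -0.648 = μ − 1.645σ and 0.0174 = μ + 0σ.
Subtracting: σ = (0.0174 − -0.648)/(0 − (-1.645)) = 0.405.
Then μ = -0.648 − (-1.645)·0.405 = 0.017.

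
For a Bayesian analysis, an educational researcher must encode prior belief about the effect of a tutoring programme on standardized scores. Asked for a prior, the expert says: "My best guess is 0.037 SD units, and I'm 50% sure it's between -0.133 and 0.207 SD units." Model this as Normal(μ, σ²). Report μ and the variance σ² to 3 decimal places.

μ = 0.037, σ² = 0.064

A symmetric 50% interval runs μ ± z·σ with z = 0.6745.
Half-width = 0.17, so σ = 0.17/0.6745 = 0.2520 and σ² = 0.064.
μ is the stated best guess, 0.037.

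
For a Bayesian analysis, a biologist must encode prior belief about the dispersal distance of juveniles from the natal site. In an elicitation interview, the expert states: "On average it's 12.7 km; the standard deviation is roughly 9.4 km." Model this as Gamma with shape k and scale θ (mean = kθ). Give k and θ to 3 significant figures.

For Gamma(k, scale θ): mean = kθ, variance = kθ², so CV = 1/√k.
CV = SD/mean = 9.4/12.7 = 0.7402, hence k = 1/CV² = 1.83.
Then θ = mean/k = 12.7/1.83 = 6.96.

k ≈ 1.83, θ ≈ 6.96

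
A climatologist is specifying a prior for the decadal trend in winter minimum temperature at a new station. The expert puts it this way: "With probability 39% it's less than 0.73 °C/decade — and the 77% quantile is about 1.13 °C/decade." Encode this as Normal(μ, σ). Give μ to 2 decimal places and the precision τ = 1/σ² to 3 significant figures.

The p-quantile of Normal(μ,σ) is μ + z_p·σ, with z_{0.39} = -0.2793 and z_{0.77} = 0.7388.
Eliminate σ: μ = (z₂·x₁ − z₁·x₂)/(z₂ − z₁) = (0.7388·0.73 − (-0.2793)·1.13)/1.018 = 0.84.
Then σ = (x₂ − x₁)/(z₂ − z₁) = (1.13 − 0.73)/1.018 = 0.39.
Precision τ = 1/σ² = 1/0.3929² = 6.48.

μ = 0.84, τ = 6.48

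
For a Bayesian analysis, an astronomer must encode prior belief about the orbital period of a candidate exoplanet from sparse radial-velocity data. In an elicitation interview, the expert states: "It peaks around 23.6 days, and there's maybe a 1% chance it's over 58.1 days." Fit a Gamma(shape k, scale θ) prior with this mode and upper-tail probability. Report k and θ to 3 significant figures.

Gamma(k,θ) with k>1 has mode (k−1)θ, so θ = 23.6/(k−1).
Need P(X < 58.1) = 0.99 with θ tied to k this way. Start at k = 2, θ = 23.6: P(X<58.1) ≈ 0.705.
Too low — raise k to concentrate. Iterating converges to k ≈ 6.8.
Then θ = 23.6/(6.8−1) ≈ 4.07.

k ≈ 6.8, θ ≈ 4.07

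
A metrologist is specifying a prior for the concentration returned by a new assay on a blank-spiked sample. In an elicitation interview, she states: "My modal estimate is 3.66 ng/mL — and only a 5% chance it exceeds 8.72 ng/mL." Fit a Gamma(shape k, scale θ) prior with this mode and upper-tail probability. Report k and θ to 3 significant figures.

Gamma(k,θ) with k>1 has mode (k−1)θ, so θ = 3.66/(k−1).
Need P(X < 8.72) = 0.95 with θ tied to k this way. Start at k = 2, θ = 3.66: P(X<8.72) ≈ 0.688.
Too low — raise k to concentrate. Iterating converges to k ≈ 4.62.
Then θ = 3.66/(4.62−1) ≈ 1.01.

k ≈ 4.62, θ ≈ 1.01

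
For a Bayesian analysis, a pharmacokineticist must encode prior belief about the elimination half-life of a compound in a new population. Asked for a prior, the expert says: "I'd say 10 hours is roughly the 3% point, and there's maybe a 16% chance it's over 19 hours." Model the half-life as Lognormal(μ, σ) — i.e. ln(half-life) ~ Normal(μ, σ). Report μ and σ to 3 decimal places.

If T ~ Lognormal(μ,σ) then ln T ~ Normal(μ,σ), so the p-quantile of ln T is μ + z_p·σ.
ln(10) = 2.303 and ln(19) = 2.944; z_{0.03} = -1.881, z_{0.84} = 0.9945.
σ = (2.944 − 2.303)/(0.9945 − (-1.881)) = 0.223.
μ = 2.303 − (-1.881)·0.223 = 2.722.

μ ≈ 2.722, σ ≈ 0.223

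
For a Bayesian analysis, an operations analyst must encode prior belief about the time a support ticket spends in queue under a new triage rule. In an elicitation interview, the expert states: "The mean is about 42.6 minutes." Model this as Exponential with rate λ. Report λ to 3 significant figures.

Exponential mean = 1/λ, so λ = 1/42.6 = 0.0235.

λ ≈ 0.0235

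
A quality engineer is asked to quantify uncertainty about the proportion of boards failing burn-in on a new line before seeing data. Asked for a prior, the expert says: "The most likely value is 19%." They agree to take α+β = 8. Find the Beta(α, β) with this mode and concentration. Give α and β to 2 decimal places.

For α,β > 1 the Beta mode is (α−1)/(α+β−2). With α+β = 8, the mode is (α−1)/6.
Set (α−1)/6 = 0.19 → α = 1 + 0.19·6 = 2.14.
β = 8 − α = 5.86.

α = 2.14, β = 5.86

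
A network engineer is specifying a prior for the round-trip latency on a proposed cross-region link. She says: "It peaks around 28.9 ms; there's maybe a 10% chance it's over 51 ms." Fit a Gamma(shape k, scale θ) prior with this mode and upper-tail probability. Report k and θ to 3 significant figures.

Gamma(k,θ) with k>1 has mode (k−1)θ, so θ = 28.9/(k−1).
Need P(X < 51) = 0.9 with θ tied to k this way. Start at k = 2, θ = 28.9: P(X<51) ≈ 0.527.
Too low — raise k to concentrate. Iterating converges to k ≈ 6.89.
Then θ = 28.9/(6.89−1) ≈ 4.91.

k ≈ 6.89, θ ≈ 4.91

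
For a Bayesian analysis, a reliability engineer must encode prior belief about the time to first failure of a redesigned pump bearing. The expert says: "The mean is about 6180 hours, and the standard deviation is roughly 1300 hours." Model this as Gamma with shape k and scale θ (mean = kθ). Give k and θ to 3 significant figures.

For Gamma(k, scale θ): mean = kθ, variance = kθ², so CV = 1/√k.
CV = SD/mean = 1300/6180 = 0.2104, hence k = 1/CV² = 22.6.
Then θ = mean/k = 6180/22.6 = 273.

k ≈ 22.6, θ ≈ 273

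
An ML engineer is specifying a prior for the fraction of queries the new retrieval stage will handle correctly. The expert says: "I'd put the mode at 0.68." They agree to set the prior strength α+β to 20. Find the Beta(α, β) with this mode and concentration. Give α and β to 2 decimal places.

For α,β > 1 the Beta mode is (α−1)/(α+β−2). With α+β = 20, the mode is (α−1)/18.
Set (α−1)/18 = 0.68 → α = 1 + 0.68·18 = 13.24.
β = 20 − α = 6.76.

α = 13.24, β = 6.76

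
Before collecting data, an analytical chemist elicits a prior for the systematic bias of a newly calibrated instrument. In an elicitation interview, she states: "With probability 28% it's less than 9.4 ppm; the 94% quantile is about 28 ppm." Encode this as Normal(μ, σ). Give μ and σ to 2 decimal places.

For Normal(μ,σ), the p-quantile is μ + z_p·σ. Here z_{0.28} = -0.5828, z_{0.94} = 1.555.
So 9.4 = μ − 0.5828σ and 28 = μ + 1.555σ.
Subtracting: σ = (28 − 9.4)/(1.555 − (-0.5828)) = 8.70.
Then μ = 9.4 − (-0.5828)·8.70 = 14.47.

μ = 14.47, σ = 8.70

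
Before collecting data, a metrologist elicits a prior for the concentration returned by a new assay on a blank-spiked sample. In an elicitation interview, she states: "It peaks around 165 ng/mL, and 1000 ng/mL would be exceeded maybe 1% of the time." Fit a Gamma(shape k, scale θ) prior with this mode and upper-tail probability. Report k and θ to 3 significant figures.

Gamma(k,θ) with k>1 has mode (k−1)θ, so θ = 165/(k−1).
Need P(X < 1000) = 0.99 with θ tied to k this way. Start at k = 2, θ = 165: P(X<1000) ≈ 0.984.
Too low — raise k to concentrate. Iterating converges to k ≈ 2.14.
Then θ = 165/(2.14−1) ≈ 145.

k ≈ 2.14, θ ≈ 145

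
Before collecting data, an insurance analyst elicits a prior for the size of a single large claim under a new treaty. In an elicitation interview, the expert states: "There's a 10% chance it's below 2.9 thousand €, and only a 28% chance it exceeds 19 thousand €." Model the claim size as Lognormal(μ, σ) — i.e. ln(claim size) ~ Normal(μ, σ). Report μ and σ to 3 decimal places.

μ ≈ 2.357, σ ≈ 1.008

If T ~ Lognormal(μ,σ) then ln T ~ Normal(μ,σ), so the p-quantile of ln T is μ + z_p·σ.
ln(2.9) = 1.065 and ln(19) = 2.944; z_{0.1} = -1.282, z_{0.72} = 0.5828.
σ = (2.944 − 1.065)/(0.5828 − (-1.282)) = 1.008.
μ = 1.065 − (-1.282)·1.008 = 2.357.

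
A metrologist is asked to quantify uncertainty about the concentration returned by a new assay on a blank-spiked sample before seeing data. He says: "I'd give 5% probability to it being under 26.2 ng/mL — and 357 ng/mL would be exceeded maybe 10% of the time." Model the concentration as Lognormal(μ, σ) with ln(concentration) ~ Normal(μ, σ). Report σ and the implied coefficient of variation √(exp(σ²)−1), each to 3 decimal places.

σ ≈ 0.893, CV ≈ 1.104

If T ~ Lognormal(μ,σ) then ln T ~ Normal(μ,σ), so the p-quantile of ln T is μ + z_p·σ.
ln(26.2) = 3.266 and ln(357) = 5.878; z_{0.05} = -1.645, z_{0.9} = 1.282.
σ = (5.878 − 3.266)/(1.282 − (-1.645)) = 0.893.
μ = 3.266 − (-1.645)·0.893 = 4.734.
CV = √(exp(σ²)−1) = √(exp(0.7967)−1) = 1.104.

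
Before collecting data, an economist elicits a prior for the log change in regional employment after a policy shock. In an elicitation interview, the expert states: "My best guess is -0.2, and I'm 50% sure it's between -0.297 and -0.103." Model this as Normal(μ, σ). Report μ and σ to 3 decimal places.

μ = -0.200, σ = 0.144

A symmetric 50% interval runs μ ± z·σ with z = 0.6745.
Half-width = 0.097, so σ = 0.097/0.6745 = 0.144.
μ is the stated best guess, -0.200.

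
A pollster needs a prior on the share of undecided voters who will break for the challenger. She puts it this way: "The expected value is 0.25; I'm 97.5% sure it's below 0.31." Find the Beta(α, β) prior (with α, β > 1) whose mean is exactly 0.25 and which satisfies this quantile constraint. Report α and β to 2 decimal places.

α ≈ 53.51, β ≈ 160.52

With mean 0.25 fixed, write α = 0.25s, β = 0.75s where s = α+β.
Need P(θ < 0.31) = 0.975 under Beta(0.25s, 0.75s). Normal approximation: (q−m)/√(m(1−m)/s) ≈ z_{0.975} = 1.96, so s ≈ 0.25·0.75·(1.96)²/(0.31−0.25)² = 200.1.
At s = 200.1: P(θ<0.31) ≈ 0.971. Adjusting to match 0.975 gives s ≈ 214.03.
So α = 0.25·214.03 ≈ 53.51, β = 0.75·214.03 ≈ 160.52.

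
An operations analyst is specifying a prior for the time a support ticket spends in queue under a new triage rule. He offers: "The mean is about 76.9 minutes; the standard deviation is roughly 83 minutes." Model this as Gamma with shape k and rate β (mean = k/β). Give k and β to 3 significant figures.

For Gamma(k, rate β): mean = k/β, variance = k/β², so CV = 1/√k.
CV = SD/mean = 83/76.9 = 1.079, hence k = 1/CV² = 0.858.
Then β = k/mean = 0.858/76.9 = 0.0112.

k ≈ 0.858, β ≈ 0.0112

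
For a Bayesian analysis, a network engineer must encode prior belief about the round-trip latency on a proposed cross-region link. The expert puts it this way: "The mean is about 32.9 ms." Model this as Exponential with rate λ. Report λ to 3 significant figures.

λ ≈ 0.0304

Exponential mean = 1/λ, so λ = 1/32.9 = 0.0304.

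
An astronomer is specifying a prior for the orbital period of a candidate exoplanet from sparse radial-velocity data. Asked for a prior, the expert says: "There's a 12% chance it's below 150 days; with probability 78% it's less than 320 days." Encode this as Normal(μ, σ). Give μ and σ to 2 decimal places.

μ = 252.58, σ = 87.31

The p-quantile of Normal(μ,σ) is μ + z_p·σ, with z_{0.12} = -1.175 and z_{0.78} = 0.7722.
Eliminate σ: μ = (z₂·x₁ − z₁·x₂)/(z₂ − z₁) = (0.7722·150 − (-1.175)·320)/1.947 = 252.58.
Then σ = (x₂ − x₁)/(z₂ − z₁) = (320 − 150)/1.947 = 87.31.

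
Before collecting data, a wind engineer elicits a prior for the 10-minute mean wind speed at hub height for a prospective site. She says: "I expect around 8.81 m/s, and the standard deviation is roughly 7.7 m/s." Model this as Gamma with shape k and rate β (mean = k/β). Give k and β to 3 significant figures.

k ≈ 1.31, β ≈ 0.149

For Gamma(k, rate β): mean = k/β, variance = k/β², so CV = 1/√k.
CV = SD/mean = 7.7/8.81 = 0.874, hence k = 1/CV² = 1.31.
Then β = k/mean = 1.31/8.81 = 0.149.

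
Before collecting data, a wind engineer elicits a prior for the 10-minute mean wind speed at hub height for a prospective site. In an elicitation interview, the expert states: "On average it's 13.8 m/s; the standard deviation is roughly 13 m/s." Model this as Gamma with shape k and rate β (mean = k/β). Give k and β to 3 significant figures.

k ≈ 1.13, β ≈ 0.0817

For Gamma(k, rate β): mean = k/β, variance = k/β², so CV = 1/√k.
CV = SD/mean = 13/13.8 = 0.942, hence k = 1/CV² = 1.13.
Then β = k/mean = 1.13/13.8 = 0.0817.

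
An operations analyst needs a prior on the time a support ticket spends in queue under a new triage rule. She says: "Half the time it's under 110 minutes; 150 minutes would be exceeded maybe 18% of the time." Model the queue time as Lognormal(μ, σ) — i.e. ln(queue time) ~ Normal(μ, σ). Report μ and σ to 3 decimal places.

μ ≈ 4.700, σ ≈ 0.339

If T ~ Lognormal(μ,σ) then ln T ~ Normal(μ,σ), so the p-quantile of ln T is μ + z_p·σ.
ln(110) = 4.7 and ln(150) = 5.011; z_{0.5} = 0, z_{0.82} = 0.9154.
σ = (5.011 − 4.7)/(0.9154 − (0)) = 0.339.
μ = 4.7 − (0)·0.339 = 4.700.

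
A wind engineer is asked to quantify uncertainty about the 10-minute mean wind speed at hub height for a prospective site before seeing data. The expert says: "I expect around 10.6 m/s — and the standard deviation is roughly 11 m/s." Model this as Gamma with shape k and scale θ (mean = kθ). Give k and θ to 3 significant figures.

For Gamma(k, scale θ): mean = kθ, variance = kθ², so CV = 1/√k.
CV = SD/mean = 11/10.6 = 1.038, hence k = 1/CV² = 0.929.
Then θ = mean/k = 10.6/0.929 = 11.4.

k ≈ 0.929, θ ≈ 11.4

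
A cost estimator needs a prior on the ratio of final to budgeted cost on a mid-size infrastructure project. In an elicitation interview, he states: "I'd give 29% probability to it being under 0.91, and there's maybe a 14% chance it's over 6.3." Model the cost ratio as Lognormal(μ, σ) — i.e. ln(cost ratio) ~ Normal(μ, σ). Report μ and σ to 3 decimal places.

If T ~ Lognormal(μ,σ) then ln T ~ Normal(μ,σ), so the p-quantile of ln T is μ + z_p·σ.
ln(0.91) = -0.09431 and ln(6.3) = 1.841; z_{0.29} = -0.5534, z_{0.86} = 1.08.
σ = (1.841 − -0.09431)/(1.08 − (-0.5534)) = 1.184.
μ = -0.09431 − (-0.5534)·1.184 = 0.561.

μ ≈ 0.561, σ ≈ 1.184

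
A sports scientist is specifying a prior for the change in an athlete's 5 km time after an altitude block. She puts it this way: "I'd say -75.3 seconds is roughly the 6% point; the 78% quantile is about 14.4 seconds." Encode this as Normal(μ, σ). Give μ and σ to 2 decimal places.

μ = -15.37, σ = 38.55

The p-quantile of Normal(μ,σ) is μ + z_p·σ, with z_{0.06} = -1.555 and z_{0.78} = 0.7722.
Eliminate σ: μ = (z₂·x₁ − z₁·x₂)/(z₂ − z₁) = (0.7722·-75.3 − (-1.555)·14.4)/2.327 = -15.37.
Then σ = (x₂ − x₁)/(z₂ − z₁) = (14.4 − -75.3)/2.327 = 38.55.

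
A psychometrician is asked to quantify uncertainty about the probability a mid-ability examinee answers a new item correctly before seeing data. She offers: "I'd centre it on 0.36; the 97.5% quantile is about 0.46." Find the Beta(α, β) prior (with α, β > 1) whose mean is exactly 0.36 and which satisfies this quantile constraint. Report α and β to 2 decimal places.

With mean 0.36 fixed, write α = 0.36s, β = 0.64s where s = α+β.
Need P(θ < 0.46) = 0.975 under Beta(0.36s, 0.64s). Normal approximation: (q−m)/√(m(1−m)/s) ≈ z_{0.975} = 1.96, so s ≈ 0.36·0.64·(1.96)²/(0.46−0.36)² = 88.5.
At s = 88.5: P(θ<0.46) ≈ 0.973. Adjusting to match 0.975 gives s ≈ 92.32.
So α = 0.36·92.32 ≈ 33.24, β = 0.64·92.32 ≈ 59.09.

α ≈ 33.24, β ≈ 59.09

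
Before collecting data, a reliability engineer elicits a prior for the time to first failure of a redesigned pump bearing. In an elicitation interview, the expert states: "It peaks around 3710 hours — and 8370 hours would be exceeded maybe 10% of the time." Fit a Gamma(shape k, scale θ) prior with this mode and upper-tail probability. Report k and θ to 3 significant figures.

Gamma(k,θ) with k>1 has mode (k−1)θ, so θ = 3710/(k−1).
Need P(X < 8370) = 0.9 with θ tied to k this way. Start at k = 2, θ = 3710: P(X<8370) ≈ 0.659.
Too low — raise k to concentrate. Iterating converges to k ≈ 3.91.
Then θ = 3710/(3.91−1) ≈ 1280.

k ≈ 3.91, θ ≈ 1280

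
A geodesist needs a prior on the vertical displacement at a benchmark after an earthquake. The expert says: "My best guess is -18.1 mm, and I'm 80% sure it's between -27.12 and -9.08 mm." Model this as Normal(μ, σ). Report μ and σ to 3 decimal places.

A symmetric 80% interval runs μ ± z·σ with z = 1.282.
Half-width = 9.02, so σ = 9.02/1.282 = 7.038.
μ is the stated best guess, -18.100.

μ = -18.100, σ = 7.038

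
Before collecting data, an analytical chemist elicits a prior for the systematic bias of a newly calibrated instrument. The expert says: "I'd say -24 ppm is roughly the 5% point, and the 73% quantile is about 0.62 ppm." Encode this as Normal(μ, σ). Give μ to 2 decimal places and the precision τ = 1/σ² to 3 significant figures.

μ = -6.06, τ = 0.00841

The p-quantile of Normal(μ,σ) is μ + z_p·σ, with z_{0.05} = -1.645 and z_{0.73} = 0.6128.
Eliminate σ: μ = (z₂·x₁ − z₁·x₂)/(z₂ − z₁) = (0.6128·-24 − (-1.645)·0.62)/2.258 = -6.06.
Then σ = (x₂ − x₁)/(z₂ − z₁) = (0.62 − -24)/2.258 = 10.91.
Precision τ = 1/σ² = 1/10.91² = 0.00841.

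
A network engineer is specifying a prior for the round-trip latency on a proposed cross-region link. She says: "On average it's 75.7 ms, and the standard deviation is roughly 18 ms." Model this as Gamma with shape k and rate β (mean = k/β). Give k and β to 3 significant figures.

k ≈ 17.7, β ≈ 0.234

For Gamma(k, rate β): mean = k/β, variance = k/β², so CV = 1/√k.
CV = SD/mean = 18/75.7 = 0.2378, hence k = 1/CV² = 17.7.
Then β = k/mean = 17.7/75.7 = 0.234.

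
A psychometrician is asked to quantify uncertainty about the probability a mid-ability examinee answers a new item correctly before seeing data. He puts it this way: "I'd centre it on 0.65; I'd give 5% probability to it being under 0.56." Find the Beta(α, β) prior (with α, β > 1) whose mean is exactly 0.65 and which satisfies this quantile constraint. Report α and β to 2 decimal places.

α ≈ 51.25, β ≈ 27.60

With mean 0.65 fixed, write α = 0.65s, β = 0.35s where s = α+β.
Need P(θ < 0.56) = 0.05 under Beta(0.65s, 0.35s). Normal approximation: (q−m)/√(m(1−m)/s) ≈ z_{0.05} = -1.64, so s ≈ 0.65·0.35·(-1.64)²/(0.56−0.65)² = 76.0.
At s = 76.0: P(θ<0.56) ≈ 0.053. Adjusting to match 0.05 gives s ≈ 78.84.
So α = 0.65·78.84 ≈ 51.25, β = 0.35·78.84 ≈ 27.60.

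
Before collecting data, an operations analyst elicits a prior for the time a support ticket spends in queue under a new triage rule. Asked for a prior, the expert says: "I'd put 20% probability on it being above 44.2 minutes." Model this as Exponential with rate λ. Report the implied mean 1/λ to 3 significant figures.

P(T > 44.2) = e^(−λ·44.2) = 0.2, so λ = −ln(0.2)/44.2 = 0.0364.
Mean = 1/λ = 27.5 minutes.

mean ≈ 27.5 minutes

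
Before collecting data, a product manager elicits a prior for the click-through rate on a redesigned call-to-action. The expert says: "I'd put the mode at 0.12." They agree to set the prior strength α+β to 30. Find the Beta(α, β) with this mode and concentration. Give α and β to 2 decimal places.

α = 4.36, β = 25.64

For α,β > 1 the Beta mode is (α−1)/(α+β−2). With α+β = 30, the mode is (α−1)/28.
Set (α−1)/28 = 0.12 → α = 1 + 0.12·28 = 4.36.
β = 30 − α = 25.64.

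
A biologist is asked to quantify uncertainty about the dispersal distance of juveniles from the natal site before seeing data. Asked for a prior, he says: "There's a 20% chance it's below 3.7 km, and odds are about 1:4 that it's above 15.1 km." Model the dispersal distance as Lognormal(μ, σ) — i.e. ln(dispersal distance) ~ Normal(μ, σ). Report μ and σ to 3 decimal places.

μ ≈ 2.012, σ ≈ 0.836

If T ~ Lognormal(μ,σ) then ln T ~ Normal(μ,σ), so the p-quantile of ln T is μ + z_p·σ.
ln(3.7) = 1.308 and ln(15.1) = 2.715; z_{0.2} = -0.8416, z_{0.8} = 0.8416.
σ = (2.715 − 1.308)/(0.8416 − (-0.8416)) = 0.836.
μ = 1.308 − (-0.8416)·0.836 = 2.012.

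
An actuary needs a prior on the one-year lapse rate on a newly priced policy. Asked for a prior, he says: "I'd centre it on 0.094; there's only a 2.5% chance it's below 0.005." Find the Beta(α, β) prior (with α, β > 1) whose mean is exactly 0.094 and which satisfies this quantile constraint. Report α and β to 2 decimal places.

α ≈ 1.26, β ≈ 12.19

With mean 0.094 fixed, write α = 0.094s, β = 0.906s where s = α+β.
Need P(θ < 0.005) = 0.025 under Beta(0.094s, 0.906s). Normal approximation: (q−m)/√(m(1−m)/s) ≈ z_{0.025} = -1.96, so s ≈ 0.094·0.906·(-1.96)²/(0.005−0.094)² = 41.3.
At s = 41.3: P(θ<0.005) ≈ 0.000. Adjusting to match 0.025 gives s ≈ 13.45.
So α = 0.094·13.45 ≈ 1.26, β = 0.906·13.45 ≈ 12.19.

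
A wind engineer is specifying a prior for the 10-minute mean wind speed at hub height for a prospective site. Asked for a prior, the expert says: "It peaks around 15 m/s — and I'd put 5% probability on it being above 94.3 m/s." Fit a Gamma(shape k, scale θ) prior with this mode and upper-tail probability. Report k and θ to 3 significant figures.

Gamma(k,θ) with k>1 has mode (k−1)θ, so θ = 15/(k−1).
Need P(X < 94.3) = 0.95 with θ tied to k this way. Start at k = 2, θ = 15: P(X<94.3) ≈ 0.986.
Too high — lower k to spread out. Iterating converges to k ≈ 1.67.
Then θ = 15/(1.67−1) ≈ 22.5.

k ≈ 1.67, θ ≈ 22.5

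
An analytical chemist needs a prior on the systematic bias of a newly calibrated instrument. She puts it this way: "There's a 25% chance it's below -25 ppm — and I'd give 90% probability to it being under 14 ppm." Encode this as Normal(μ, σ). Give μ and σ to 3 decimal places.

For Normal(μ,σ), the p-quantile is μ + z_p·σ. Here z_{0.25} = -0.6745, z_{0.9} = 1.282.
So -25 = μ − 0.6745σ and 14 = μ + 1.282σ.
Subtracting: σ = (14 − -25)/(1.282 − (-0.6745)) = 19.938.
Then μ = -25 − (-0.6745)·19.938 = -11.552.

μ = -11.552, σ = 19.938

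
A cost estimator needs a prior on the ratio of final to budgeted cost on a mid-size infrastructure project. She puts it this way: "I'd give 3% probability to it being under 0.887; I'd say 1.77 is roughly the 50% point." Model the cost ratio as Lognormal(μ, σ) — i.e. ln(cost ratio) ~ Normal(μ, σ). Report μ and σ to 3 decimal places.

If T ~ Lognormal(μ,σ) then ln T ~ Normal(μ,σ), so the p-quantile of ln T is μ + z_p·σ.
ln(0.887) = -0.1199 and ln(1.77) = 0.571; z_{0.03} = -1.881, z_{0.5} = 0.
σ = (0.571 − -0.1199)/(0 − (-1.881)) = 0.367.
μ = -0.1199 − (-1.881)·0.367 = 0.571.

μ ≈ 0.571, σ ≈ 0.367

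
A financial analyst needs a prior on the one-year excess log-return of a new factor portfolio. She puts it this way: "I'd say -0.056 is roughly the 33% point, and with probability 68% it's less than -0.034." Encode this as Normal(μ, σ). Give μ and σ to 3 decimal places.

The p-quantile of Normal(μ,σ) is μ + z_p·σ, with z_{0.33} = -0.4399 and z_{0.68} = 0.4677.
Eliminate σ: μ = (z₂·x₁ − z₁·x₂)/(z₂ − z₁) = (0.4677·-0.056 − (-0.4399)·-0.034)/0.9076 = -0.045.
Then σ = (x₂ − x₁)/(z₂ − z₁) = (-0.034 − -0.056)/0.9076 = 0.024.

μ = -0.045, σ = 0.024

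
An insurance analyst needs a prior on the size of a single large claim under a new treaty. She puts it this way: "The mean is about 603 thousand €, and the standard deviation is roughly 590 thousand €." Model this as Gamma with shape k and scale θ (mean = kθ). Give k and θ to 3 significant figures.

For Gamma(k, scale θ): mean = kθ, variance = kθ², so CV = 1/√k.
CV = SD/mean = 590/603 = 0.9784, hence k = 1/CV² = 1.04.
Then θ = mean/k = 603/1.04 = 577.

k ≈ 1.04, θ ≈ 577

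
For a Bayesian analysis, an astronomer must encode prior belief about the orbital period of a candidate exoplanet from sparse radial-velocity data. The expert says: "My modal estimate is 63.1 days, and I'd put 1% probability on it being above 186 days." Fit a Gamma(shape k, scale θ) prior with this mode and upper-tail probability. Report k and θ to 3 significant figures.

k ≈ 4.87, θ ≈ 16.3

Gamma(k,θ) with k>1 has mode (k−1)θ, so θ = 63.1/(k−1).
Need P(X < 186) = 0.99 with θ tied to k this way. Start at k = 2, θ = 63.1: P(X<186) ≈ 0.793.
Too low — raise k to concentrate. Iterating converges to k ≈ 4.87.
Then θ = 63.1/(4.87−1) ≈ 16.3.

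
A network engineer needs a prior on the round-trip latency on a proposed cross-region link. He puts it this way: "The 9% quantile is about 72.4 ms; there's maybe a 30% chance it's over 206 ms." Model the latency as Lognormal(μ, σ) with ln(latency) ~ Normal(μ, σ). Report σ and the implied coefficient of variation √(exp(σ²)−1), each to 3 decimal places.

If T ~ Lognormal(μ,σ) then ln T ~ Normal(μ,σ), so the p-quantile of ln T is μ + z_p·σ.
ln(72.4) = 4.282 and ln(206) = 5.328; z_{0.09} = -1.341, z_{0.7} = 0.5244.
σ = (5.328 − 4.282)/(0.5244 − (-1.341)) = 0.561.
μ = 4.282 − (-1.341)·0.561 = 5.034.
CV = √(exp(σ²)−1) = √(exp(0.3143)−1) = 0.608.

σ ≈ 0.561, CV ≈ 0.608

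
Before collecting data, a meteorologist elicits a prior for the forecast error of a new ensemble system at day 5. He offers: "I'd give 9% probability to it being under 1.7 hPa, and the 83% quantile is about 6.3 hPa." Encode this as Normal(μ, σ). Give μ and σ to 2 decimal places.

μ = 4.39, σ = 2.00

For Normal(μ,σ), the p-quantile is μ + z_p·σ. Here z_{0.09} = -1.341, z_{0.83} = 0.9542.
So 1.7 = μ − 1.341σ and 6.3 = μ + 0.9542σ.
Subtracting: σ = (6.3 − 1.7)/(0.9542 − (-1.341)) = 2.00.
Then μ = 1.7 − (-1.341)·2.00 = 4.39.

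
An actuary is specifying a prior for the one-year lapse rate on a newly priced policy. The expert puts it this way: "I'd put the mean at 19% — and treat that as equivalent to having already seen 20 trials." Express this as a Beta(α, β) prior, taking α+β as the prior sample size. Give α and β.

Under the effective-sample-size interpretation, Beta(α, β) has prior mean α/(α+β) and prior sample size α+β.
So α+β = 20 and α/(α+β) = 0.19, giving α = 0.19·20 = 3.8 and β = 20 − 3.8 = 16.2.

α = 3.8, β = 16.2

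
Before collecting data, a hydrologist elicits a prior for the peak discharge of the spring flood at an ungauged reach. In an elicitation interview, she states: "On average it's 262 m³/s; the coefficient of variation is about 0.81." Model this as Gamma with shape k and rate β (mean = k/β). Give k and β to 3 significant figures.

k ≈ 1.52, β ≈ 0.00582

For Gamma(k, rate β): mean = k/β, variance = k/β², so CV = 1/√k.
CV = 0.81, hence k = 1/CV² = 1.52.
Then β = k/mean = 1.52/262 = 0.00582.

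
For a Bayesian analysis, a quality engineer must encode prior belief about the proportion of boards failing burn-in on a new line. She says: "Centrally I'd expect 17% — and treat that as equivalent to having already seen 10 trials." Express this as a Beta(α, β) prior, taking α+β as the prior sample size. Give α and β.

Under the effective-sample-size interpretation, Beta(α, β) has prior mean α/(α+β) and prior sample size α+β.
So α+β = 10 and α/(α+β) = 0.17, giving α = 0.17·10 = 1.7 and β = 10 − 1.7 = 8.3.

α = 1.7, β = 8.3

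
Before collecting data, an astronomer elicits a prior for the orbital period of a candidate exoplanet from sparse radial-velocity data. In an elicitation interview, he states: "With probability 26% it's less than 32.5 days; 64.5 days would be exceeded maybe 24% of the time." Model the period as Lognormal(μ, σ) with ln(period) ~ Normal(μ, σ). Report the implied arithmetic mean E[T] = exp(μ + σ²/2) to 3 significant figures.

If T ~ Lognormal(μ,σ) then ln T ~ Normal(μ,σ), so the p-quantile of ln T is μ + z_p·σ.
ln(32.5) = 3.481 and ln(64.5) = 4.167; z_{0.26} = -0.6433, z_{0.76} = 0.7063.
σ = (4.167 − 3.481)/(0.7063 − (-0.6433)) = 0.508.
μ = 3.481 − (-0.6433)·0.508 = 3.808.
E[T] = exp(μ + σ²/2) = exp(3.808 + 0.1290) = 51.3 days.

E[T] ≈ 51.3 days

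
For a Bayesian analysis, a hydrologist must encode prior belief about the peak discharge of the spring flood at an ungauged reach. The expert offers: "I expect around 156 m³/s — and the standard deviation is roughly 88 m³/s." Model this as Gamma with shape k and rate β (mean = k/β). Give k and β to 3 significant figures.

k ≈ 3.14, β ≈ 0.0201

For Gamma(k, rate β): mean = k/β, variance = k/β², so CV = 1/√k.
CV = SD/mean = 88/156 = 0.5641, hence k = 1/CV² = 3.14.
Then β = k/mean = 3.14/156 = 0.0201.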